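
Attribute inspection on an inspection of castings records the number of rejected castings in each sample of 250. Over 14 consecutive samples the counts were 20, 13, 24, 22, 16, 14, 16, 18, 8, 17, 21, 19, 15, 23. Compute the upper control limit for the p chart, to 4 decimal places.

0.1188

p̄ = Σdᵢ / (k·n) = 246 / (14 × 250) = 0.07029
UCL = p̄ + 3·√(p̄(1−p̄)/n) = 0.07029 + 3 × √(0.07029×0.92971/250) = 0.07029 + 3 × 0.01617 = 0.11879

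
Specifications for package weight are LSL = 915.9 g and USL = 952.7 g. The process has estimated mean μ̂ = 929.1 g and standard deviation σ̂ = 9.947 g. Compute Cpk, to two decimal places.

0.44

Cpu = (USL − μ̂) / (3σ̂) = (952.7 − 929.1) / (3 × 9.947) = 0.7909; Cpl = (μ̂ − LSL) / (3σ̂) = (929.1 − 915.9) / (3 × 9.947) = 0.4423; Cpk = min(Cpu, Cpl) = 0.4423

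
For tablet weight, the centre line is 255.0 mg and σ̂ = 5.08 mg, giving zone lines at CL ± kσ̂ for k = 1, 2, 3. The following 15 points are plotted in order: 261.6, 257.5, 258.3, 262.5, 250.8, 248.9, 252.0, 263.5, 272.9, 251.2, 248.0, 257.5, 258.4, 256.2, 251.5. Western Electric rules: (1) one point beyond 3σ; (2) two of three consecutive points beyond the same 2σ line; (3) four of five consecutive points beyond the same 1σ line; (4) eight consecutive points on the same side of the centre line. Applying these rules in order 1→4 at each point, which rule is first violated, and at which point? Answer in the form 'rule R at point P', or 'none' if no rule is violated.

Zone of each point (C = within 1σ̂, B = 1σ̂–2σ̂, A = 2σ̂–3σ̂, * = beyond 3σ̂; sign = side of CL): 1:+B, 2:+C, 3:+C, 4:+B, 5:-C, 6:-B, 7:-C, 8:+B, 9:+*, 10:-C, 11:-B, 12:+C, 13:+C, 14:+C, 15:-C
Rule 1 (one point beyond the 3σ limits) is satisfied at point 9.

rule 1 at point 9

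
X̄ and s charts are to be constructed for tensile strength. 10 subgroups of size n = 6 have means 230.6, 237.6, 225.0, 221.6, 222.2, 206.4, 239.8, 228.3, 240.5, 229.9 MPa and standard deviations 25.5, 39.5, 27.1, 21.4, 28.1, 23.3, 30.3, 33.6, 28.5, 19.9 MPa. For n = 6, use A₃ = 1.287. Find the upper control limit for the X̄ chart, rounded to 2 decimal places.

X̄̄ = (230.6 + 237.6 + 225.0 + 221.6 + 222.2 + 206.4 + 239.8 + 228.3 + 240.5 + 229.9) / 10 = 228.1900
s̄ = (25.5 + 39.5 + 27.1 + 21.4 + 28.1 + 23.3 + 30.3 + 33.6 + 28.5 + 19.9) / 10 = 27.7200
UCL = X̄̄ + A₃·s̄ = 228.1900 + 1.287 × 27.7200 = 263.8656

263.87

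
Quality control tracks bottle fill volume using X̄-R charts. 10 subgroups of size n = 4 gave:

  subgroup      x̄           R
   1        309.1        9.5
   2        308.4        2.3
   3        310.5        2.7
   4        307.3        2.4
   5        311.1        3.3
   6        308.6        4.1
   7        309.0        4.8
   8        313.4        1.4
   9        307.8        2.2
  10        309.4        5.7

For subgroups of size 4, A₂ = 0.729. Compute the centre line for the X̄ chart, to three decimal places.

X̄̄ = (309.1 + 308.4 + 310.5 + 307.3 + 311.1 + 308.6 + 309.0 + 313.4 + 307.8 + 309.4) / 10 = 3094.6000 / 10 = 309.4600
CL = X̄̄ = 309.4600

309.460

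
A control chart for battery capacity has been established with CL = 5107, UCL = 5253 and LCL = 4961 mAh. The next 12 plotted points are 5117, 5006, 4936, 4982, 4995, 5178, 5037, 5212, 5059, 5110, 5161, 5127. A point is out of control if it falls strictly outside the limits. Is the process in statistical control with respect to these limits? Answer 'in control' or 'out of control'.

out of control

Compare each point to [4961, 5253]: sample 3 = 4936 < LCL.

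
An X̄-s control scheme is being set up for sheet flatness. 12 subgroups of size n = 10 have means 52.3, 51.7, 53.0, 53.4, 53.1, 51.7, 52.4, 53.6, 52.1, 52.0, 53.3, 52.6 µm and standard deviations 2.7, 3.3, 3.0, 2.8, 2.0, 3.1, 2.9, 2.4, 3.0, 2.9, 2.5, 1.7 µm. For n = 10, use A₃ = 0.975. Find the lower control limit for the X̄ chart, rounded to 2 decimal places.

X̄̄ = (52.3 + 51.7 + 53.0 + 53.4 + 53.1 + 51.7 + 52.4 + 53.6 + 52.1 + 52.0 + 53.3 + 52.6) / 12 = 52.6000
s̄ = (2.7 + 3.3 + 3.0 + 2.8 + 2.0 + 3.1 + 2.9 + 2.4 + 3.0 + 2.9 + 2.5 + 1.7) / 12 = 2.6917
LCL = X̄̄ − A₃·s̄ = 52.6000 − 0.975 × 2.6917 = 49.9756

49.98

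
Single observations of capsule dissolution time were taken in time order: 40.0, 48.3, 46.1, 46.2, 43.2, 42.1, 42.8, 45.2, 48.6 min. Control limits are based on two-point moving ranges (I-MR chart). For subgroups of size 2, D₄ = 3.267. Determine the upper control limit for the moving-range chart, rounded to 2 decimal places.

Moving ranges: 8.3, 2.2, 0.1, 3.0, 1.1, 0.7, 2.4, 3.4; M̄R̄ = 21.2000 / 8 = 2.6500
UCL_MR = D₄·M̄R̄ = 3.267 × 2.6500 = 8.6575

8.66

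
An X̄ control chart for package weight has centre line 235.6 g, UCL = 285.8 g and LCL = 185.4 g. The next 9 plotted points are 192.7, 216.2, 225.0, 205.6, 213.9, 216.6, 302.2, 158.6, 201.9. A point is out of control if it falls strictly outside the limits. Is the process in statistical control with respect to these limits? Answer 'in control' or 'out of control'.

Compare each point to [185.4, 285.8]: sample 7 = 302.2 > UCL; sample 8 = 158.6 < LCL.

out of control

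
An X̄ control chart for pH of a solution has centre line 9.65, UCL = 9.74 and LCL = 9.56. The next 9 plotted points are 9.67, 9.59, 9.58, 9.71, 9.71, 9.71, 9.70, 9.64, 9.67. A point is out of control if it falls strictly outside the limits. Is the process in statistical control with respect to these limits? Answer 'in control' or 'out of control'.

All 9 points lie within [9.56, 9.74].

in control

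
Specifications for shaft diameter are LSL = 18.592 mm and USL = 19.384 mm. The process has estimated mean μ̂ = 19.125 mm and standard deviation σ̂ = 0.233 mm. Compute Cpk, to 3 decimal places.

Cpu = (USL − μ̂) / (3σ̂) = (19.384 − 19.125) / (3 × 0.233) = 0.3705; Cpl = (μ̂ − LSL) / (3σ̂) = (19.125 − 18.592) / (3 × 0.233) = 0.7625; Cpk = min(Cpu, Cpl) = 0.3705

0.371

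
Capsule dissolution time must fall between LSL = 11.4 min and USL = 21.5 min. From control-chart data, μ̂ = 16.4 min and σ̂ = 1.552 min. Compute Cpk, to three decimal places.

1.074

Cpu = (USL − μ̂) / (3σ̂) = (21.5 − 16.4) / (3 × 1.552) = 1.0954; Cpl = (μ̂ − LSL) / (3σ̂) = (16.4 − 11.4) / (3 × 1.552) = 1.0739; Cpk = min(Cpu, Cpl) = 1.0739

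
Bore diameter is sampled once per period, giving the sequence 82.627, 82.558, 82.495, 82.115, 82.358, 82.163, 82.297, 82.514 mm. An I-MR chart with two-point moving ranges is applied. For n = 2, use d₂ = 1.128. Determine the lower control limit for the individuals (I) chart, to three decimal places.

X̄ = (82.627 + 82.558 + 82.495 + 82.115 + 82.358 + 82.163 + 82.297 + 82.514) / 8 = 82.3909
Moving ranges: 0.069, 0.063, 0.380, 0.243, 0.195, 0.134, 0.217; M̄R̄ = 1.3010 / 7 = 0.1859
LCL = X̄ − 3·M̄R̄/d₂ = 82.3909 − 3 × 0.1859 / 1.128 = 81.8966

81.897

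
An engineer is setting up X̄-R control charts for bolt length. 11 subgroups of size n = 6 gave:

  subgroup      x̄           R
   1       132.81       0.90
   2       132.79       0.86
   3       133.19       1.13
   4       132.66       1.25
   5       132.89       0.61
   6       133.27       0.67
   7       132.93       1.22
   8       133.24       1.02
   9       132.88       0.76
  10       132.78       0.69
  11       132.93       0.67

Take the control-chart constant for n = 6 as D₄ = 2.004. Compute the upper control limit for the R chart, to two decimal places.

R̄ = (0.90 + 0.86 + 1.13 + 1.25 + 0.61 + 0.67 + 1.22 + 1.02 + 0.76 + 0.69 + 0.67) / 11 = 9.7800 / 11 = 0.8891
UCL_R = D₄·R̄ = 2.004 × 0.8891 = 1.7817

1.78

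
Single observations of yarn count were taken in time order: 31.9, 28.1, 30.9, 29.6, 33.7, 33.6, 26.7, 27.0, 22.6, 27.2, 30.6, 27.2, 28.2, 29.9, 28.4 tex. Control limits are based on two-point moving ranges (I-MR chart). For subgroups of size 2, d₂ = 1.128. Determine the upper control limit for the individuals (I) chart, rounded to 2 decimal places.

36.51

X̄ = (31.9 + 28.1 + 30.9 + 29.6 + 33.7 + 33.6 + 26.7 + 27.0 + 22.6 + 27.2 + 30.6 + 27.2 + 28.2 + 29.9 + 28.4) / 15 = 29.0400
Moving ranges: 3.8, 2.8, 1.3, 4.1, 0.1, 6.9, 0.3, 4.4, 4.6, 3.4, 3.4, 1.0, 1.7, 1.5; M̄R̄ = 39.3000 / 14 = 2.8071
UCL = X̄ + 3·M̄R̄/d₂ = 29.0400 + 3 × 2.8071 / 1.128 = 36.5058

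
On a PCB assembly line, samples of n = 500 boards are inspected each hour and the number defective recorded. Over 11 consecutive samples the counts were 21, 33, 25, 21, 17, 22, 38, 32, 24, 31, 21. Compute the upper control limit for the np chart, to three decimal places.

40.778

p̄ = Σdᵢ / (k·n) = 285 / (11 × 500) = 0.05182
UCL = np̄ + 3·√(np̄(1−p̄)) = 25.9091 + 3 × √(25.9091×0.94818) = 25.9091 + 3 × 4.9565 = 40.7785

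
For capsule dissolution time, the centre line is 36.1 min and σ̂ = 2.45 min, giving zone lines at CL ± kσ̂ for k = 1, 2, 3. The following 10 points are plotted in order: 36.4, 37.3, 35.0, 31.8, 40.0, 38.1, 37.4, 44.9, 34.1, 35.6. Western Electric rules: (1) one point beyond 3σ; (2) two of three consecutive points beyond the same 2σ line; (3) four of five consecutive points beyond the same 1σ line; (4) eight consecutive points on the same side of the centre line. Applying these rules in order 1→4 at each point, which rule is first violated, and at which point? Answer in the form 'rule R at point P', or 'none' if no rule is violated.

rule 1 at point 8

Zone of each point (C = within 1σ̂, B = 1σ̂–2σ̂, A = 2σ̂–3σ̂, * = beyond 3σ̂; sign = side of CL): 1:+C, 2:+C, 3:-C, 4:-B, 5:+B, 6:+C, 7:+C, 8:+*, 9:-C, 10:-C
Rule 1 (one point beyond the 3σ limits) is satisfied at point 8.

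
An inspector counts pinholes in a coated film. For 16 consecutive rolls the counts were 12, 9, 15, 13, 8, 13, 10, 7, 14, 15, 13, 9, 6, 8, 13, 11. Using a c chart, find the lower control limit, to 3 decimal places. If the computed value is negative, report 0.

1.050

c̄ = (12 + 9 + 15 + 13 + 8 + 13 + 10 + 7 + 14 + 15 + 13 + 9 + 6 + 8 + 13 + 11) / 16 = 176 / 16 = 11.0000
LCL = c̄ − 3√c̄ = 11.0000 − 3 × 3.3166 = 1.0501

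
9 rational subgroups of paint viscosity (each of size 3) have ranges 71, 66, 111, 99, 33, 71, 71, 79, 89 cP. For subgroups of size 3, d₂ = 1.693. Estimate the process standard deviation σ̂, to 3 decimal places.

R̄ = (71 + 66 + 111 + 99 + 33 + 71 + 71 + 79 + 89) / 9 = 76.6667
σ̂ = R̄ / d₂ = 76.6667 / 1.693 = 45.2845

45.285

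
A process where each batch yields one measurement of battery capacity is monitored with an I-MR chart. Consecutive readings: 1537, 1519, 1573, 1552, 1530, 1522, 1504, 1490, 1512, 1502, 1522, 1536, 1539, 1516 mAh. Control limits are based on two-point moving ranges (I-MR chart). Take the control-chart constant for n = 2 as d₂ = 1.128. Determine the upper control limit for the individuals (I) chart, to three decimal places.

1575.818

X̄ = (1537 + 1519 + 1573 + 1552 + 1530 + 1522 + 1504 + 1490 + 1512 + 1502 + 1522 + 1536 + 1539 + 1516) / 14 = 1525.2857
Moving ranges: 18, 54, 21, 22, 8, 18, 14, 22, 10, 20, 14, 3, 23; M̄R̄ = 247.0000 / 13 = 19.0000
UCL = X̄ + 3·M̄R̄/d₂ = 1525.2857 + 3 × 19.0000 / 1.128 = 1575.8176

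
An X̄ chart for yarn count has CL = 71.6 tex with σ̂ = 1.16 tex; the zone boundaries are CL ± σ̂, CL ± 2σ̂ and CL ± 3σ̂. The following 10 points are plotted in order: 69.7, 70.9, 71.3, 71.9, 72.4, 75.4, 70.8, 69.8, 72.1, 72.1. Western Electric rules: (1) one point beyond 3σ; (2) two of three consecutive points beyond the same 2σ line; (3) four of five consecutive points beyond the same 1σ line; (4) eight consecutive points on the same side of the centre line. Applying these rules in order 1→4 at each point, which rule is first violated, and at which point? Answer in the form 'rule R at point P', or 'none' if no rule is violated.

Zone of each point (C = within 1σ̂, B = 1σ̂–2σ̂, A = 2σ̂–3σ̂, * = beyond 3σ̂; sign = side of CL): 1:-B, 2:-C, 3:-C, 4:+C, 5:+C, 6:+*, 7:-C, 8:-B, 9:+C, 10:+C
Rule 1 (one point beyond the 3σ limits) is satisfied at point 6.

rule 1 at point 6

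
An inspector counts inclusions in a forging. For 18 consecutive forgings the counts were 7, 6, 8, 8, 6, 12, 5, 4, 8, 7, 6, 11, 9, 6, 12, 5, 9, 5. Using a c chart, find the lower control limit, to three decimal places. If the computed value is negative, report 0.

c̄ = (7 + 6 + 8 + 8 + 6 + 12 + 5 + 4 + 8 + 7 + 6 + 11 + 9 + 6 + 12 + 5 + 9 + 5) / 18 = 134 / 18 = 7.4444
LCL = c̄ − 3√c̄ = 7.4444 − 3 × 2.7285 = -0.7409 → 0 (cannot be negative)

0.000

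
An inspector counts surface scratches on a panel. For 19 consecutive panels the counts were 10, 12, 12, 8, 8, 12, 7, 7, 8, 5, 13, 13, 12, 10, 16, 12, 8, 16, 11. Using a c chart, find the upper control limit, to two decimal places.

20.26

c̄ = (10 + 12 + 12 + 8 + 8 + 12 + 7 + 7 + 8 + 5 + 13 + 13 + 12 + 10 + 16 + 12 + 8 + 16 + 11) / 19 = 200 / 19 = 10.5263
UCL = c̄ + 3√c̄ = 10.5263 + 3 × √10.5263 = 10.5263 + 3 × 3.2444 = 20.2596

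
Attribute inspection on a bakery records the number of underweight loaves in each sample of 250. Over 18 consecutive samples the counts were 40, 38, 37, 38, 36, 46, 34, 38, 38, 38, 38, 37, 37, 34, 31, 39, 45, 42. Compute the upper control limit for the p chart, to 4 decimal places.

p̄ = Σdᵢ / (k·n) = 686 / (18 × 250) = 0.15244
UCL = p̄ + 3·√(p̄(1−p̄)/n) = 0.15244 + 3 × √(0.15244×0.84756/250) = 0.15244 + 3 × 0.02273 = 0.22065

0.2206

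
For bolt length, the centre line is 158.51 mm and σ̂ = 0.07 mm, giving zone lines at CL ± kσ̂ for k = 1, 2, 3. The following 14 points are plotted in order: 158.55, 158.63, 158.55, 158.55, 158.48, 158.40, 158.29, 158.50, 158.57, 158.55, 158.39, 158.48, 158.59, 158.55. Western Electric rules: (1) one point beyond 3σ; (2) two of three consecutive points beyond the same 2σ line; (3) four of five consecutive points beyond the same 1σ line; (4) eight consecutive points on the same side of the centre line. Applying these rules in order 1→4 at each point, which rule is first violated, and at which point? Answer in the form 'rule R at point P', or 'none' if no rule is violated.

Zone of each point (C = within 1σ̂, B = 1σ̂–2σ̂, A = 2σ̂–3σ̂, * = beyond 3σ̂; sign = side of CL): 1:+C, 2:+B, 3:+C, 4:+C, 5:-C, 6:-B, 7:-*, 8:-C, 9:+C, 10:+C, 11:-B, 12:-C, 13:+B, 14:+C
Rule 1 (one point beyond the 3σ limits) is satisfied at point 7.

rule 1 at point 7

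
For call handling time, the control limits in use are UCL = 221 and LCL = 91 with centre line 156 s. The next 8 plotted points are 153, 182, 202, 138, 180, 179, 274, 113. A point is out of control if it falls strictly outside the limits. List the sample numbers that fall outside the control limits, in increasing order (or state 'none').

7

Compare each point to [91, 221]: sample 7 = 274 > UCL.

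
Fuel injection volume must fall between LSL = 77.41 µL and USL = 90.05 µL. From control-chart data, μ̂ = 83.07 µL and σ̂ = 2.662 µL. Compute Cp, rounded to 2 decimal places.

Cp = (USL − LSL) / (6σ̂) = (90.05 − 77.41) / (6 × 2.662) = 12.6400 / 15.9720 = 0.7914

0.79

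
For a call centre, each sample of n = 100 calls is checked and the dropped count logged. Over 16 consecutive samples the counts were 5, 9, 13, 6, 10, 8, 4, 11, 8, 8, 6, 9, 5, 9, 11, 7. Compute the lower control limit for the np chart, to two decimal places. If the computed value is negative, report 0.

p̄ = Σdᵢ / (k·n) = 129 / (16 × 100) = 0.08063
LCL = np̄ − 3·√(np̄(1−p̄)) = 8.0625 − 3 × 2.7226 = -0.1053 → 0 (negative, so LCL = 0)

0.00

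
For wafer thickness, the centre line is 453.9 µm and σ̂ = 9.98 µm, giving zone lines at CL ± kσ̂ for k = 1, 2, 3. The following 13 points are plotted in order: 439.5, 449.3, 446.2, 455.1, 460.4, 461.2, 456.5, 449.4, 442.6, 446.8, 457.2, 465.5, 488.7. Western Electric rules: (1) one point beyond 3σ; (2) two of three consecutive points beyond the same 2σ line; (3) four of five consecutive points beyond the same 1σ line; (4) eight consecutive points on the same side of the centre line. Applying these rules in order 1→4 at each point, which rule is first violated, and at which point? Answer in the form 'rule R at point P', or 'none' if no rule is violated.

rule 1 at point 13

Zone of each point (C = within 1σ̂, B = 1σ̂–2σ̂, A = 2σ̂–3σ̂, * = beyond 3σ̂; sign = side of CL): 1:-B, 2:-C, 3:-C, 4:+C, 5:+C, 6:+C, 7:+C, 8:-C, 9:-B, 10:-C, 11:+C, 12:+B, 13:+*
Rule 1 (one point beyond the 3σ limits) is satisfied at point 13.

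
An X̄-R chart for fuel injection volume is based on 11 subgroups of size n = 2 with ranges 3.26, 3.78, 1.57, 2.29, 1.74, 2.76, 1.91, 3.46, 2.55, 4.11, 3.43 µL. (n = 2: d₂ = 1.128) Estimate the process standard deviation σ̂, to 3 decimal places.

2.487

R̄ = (3.26 + 3.78 + 1.57 + 2.29 + 1.74 + 2.76 + 1.91 + 3.46 + 2.55 + 4.11 + 3.43) / 11 = 2.8055
σ̂ = R̄ / d₂ = 2.8055 / 1.128 = 2.4871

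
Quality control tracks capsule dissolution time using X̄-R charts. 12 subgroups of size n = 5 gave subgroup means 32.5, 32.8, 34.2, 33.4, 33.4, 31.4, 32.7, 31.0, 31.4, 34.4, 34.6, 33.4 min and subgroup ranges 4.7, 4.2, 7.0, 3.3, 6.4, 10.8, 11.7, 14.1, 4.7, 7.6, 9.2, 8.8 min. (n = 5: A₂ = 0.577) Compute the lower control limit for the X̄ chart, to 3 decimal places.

28.486

X̄̄ = (32.5 + 32.8 + 34.2 + 33.4 + 33.4 + 31.4 + 32.7 + 31.0 + 31.4 + 34.4 + 34.6 + 33.4) / 12 = 395.2000 / 12 = 32.9333
R̄ = (4.7 + 4.2 + 7.0 + 3.3 + 6.4 + 10.8 + 11.7 + 14.1 + 4.7 + 7.6 + 9.2 + 8.8) / 12 = 92.5000 / 12 = 7.7083
LCL = X̄̄ − A₂·R̄ = 32.9333 − 0.577 × 7.7083 = 28.4856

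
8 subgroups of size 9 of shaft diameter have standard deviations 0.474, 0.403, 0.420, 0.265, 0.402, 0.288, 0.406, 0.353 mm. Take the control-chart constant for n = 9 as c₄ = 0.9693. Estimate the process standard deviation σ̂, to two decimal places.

0.39

s̄ = (0.474 + 0.403 + 0.420 + 0.265 + 0.402 + 0.288 + 0.406 + 0.353) / 8 = 0.3764
σ̂ = s̄ / c₄ = 0.3764 / 0.9693 = 0.3883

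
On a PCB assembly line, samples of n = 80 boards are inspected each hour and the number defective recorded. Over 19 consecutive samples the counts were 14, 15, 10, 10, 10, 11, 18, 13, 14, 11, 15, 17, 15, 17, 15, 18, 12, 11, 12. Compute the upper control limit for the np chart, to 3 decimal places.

23.652

p̄ = Σdᵢ / (k·n) = 258 / (19 × 80) = 0.16974
UCL = np̄ + 3·√(np̄(1−p̄)) = 13.5789 + 3 × √(13.5789×0.83026) = 13.5789 + 3 × 3.3577 = 23.6520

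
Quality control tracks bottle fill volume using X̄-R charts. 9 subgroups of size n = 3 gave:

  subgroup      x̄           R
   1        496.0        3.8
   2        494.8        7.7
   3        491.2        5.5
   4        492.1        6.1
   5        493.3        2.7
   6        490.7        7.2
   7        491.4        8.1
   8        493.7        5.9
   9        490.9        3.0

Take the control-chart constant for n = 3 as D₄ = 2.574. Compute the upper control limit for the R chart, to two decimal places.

14.30

R̄ = (3.8 + 7.7 + 5.5 + 6.1 + 2.7 + 7.2 + 8.1 + 5.9 + 3.0) / 9 = 50.0000 / 9 = 5.5556
UCL_R = D₄·R̄ = 2.574 × 5.5556 = 14.3000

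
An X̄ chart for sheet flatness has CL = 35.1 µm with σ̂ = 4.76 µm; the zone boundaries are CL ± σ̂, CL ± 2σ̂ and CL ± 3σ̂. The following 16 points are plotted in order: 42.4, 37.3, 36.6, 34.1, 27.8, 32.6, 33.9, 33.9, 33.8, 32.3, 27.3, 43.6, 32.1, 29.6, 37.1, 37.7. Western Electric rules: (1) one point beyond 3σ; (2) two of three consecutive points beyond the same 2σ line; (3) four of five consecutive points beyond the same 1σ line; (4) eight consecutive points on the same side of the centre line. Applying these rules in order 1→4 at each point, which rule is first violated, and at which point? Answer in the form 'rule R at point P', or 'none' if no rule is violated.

Zone of each point (C = within 1σ̂, B = 1σ̂–2σ̂, A = 2σ̂–3σ̂, * = beyond 3σ̂; sign = side of CL): 1:+B, 2:+C, 3:+C, 4:-C, 5:-B, 6:-C, 7:-C, 8:-C, 9:-C, 10:-C, 11:-B, 12:+B, 13:-C, 14:-B, 15:+C, 16:+C
Rule 4 (eight consecutive points on the same side of the centre line) is satisfied at point 11.

rule 4 at point 11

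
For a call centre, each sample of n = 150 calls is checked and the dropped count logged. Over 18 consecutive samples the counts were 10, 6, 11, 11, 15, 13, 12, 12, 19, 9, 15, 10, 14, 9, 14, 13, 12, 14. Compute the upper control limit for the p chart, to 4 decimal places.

0.1480

p̄ = Σdᵢ / (k·n) = 219 / (18 × 150) = 0.08111
UCL = p̄ + 3·√(p̄(1−p̄)/n) = 0.08111 + 3 × √(0.08111×0.91889/150) = 0.08111 + 3 × 0.02229 = 0.14798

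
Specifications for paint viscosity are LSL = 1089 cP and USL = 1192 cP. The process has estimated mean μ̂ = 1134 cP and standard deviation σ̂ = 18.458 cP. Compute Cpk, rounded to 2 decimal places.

0.81

Cpu = (USL − μ̂) / (3σ̂) = (1192 − 1134) / (3 × 18.458) = 1.0474; Cpl = (μ̂ − LSL) / (3σ̂) = (1134 − 1089) / (3 × 18.458) = 0.8127; Cpk = min(Cpu, Cpl) = 0.8127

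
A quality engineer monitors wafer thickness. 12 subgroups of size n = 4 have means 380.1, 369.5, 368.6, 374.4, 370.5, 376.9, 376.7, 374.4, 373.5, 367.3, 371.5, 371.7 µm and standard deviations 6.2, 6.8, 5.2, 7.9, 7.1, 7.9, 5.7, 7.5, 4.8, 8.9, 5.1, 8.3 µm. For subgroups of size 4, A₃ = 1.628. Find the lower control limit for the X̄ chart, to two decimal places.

X̄̄ = (380.1 + 369.5 + 368.6 + 374.4 + 370.5 + 376.9 + 376.7 + 374.4 + 373.5 + 367.3 + 371.5 + 371.7) / 12 = 372.9250
s̄ = (6.2 + 6.8 + 5.2 + 7.9 + 7.1 + 7.9 + 5.7 + 7.5 + 4.8 + 8.9 + 5.1 + 8.3) / 12 = 6.7833
LCL = X̄̄ − A₃·s̄ = 372.9250 − 1.628 × 6.7833 = 361.8817

361.88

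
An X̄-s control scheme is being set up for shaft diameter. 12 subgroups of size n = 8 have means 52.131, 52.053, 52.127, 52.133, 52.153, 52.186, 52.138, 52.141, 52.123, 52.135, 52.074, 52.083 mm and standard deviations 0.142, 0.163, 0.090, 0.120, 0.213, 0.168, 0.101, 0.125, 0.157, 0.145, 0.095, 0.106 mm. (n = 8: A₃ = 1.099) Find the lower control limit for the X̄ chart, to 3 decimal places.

X̄̄ = (52.131 + 52.053 + 52.127 + 52.133 + 52.153 + 52.186 + 52.138 + 52.141 + 52.123 + 52.135 + 52.074 + 52.083) / 12 = 52.1231
s̄ = (0.142 + 0.163 + 0.090 + 0.120 + 0.213 + 0.168 + 0.101 + 0.125 + 0.157 + 0.145 + 0.095 + 0.106) / 12 = 0.1354
LCL = X̄̄ − A₃·s̄ = 52.1231 − 1.099 × 0.1354 = 51.9743

51.974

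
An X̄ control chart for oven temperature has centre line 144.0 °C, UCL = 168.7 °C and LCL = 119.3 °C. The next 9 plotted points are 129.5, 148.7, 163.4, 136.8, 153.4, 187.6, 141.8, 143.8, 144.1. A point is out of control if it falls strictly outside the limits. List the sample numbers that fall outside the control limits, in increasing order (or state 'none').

6

Compare each point to [119.3, 168.7]: sample 6 = 187.6 > UCL.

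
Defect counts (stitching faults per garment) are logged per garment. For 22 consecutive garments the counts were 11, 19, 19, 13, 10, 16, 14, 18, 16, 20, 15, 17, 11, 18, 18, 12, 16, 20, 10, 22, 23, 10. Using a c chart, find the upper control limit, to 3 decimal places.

27.750

c̄ = (11 + 19 + 19 + 13 + 10 + 16 + 14 + 18 + 16 + 20 + 15 + 17 + 11 + 18 + 18 + 12 + 16 + 20 + 10 + 22 + 23 + 10) / 22 = 348 / 22 = 15.8182
UCL = c̄ + 3√c̄ = 15.8182 + 3 × √15.8182 = 15.8182 + 3 × 3.9772 = 27.7498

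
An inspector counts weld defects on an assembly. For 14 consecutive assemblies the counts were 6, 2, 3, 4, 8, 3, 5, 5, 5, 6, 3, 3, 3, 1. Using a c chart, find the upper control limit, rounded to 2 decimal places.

10.12

c̄ = (6 + 2 + 3 + 4 + 8 + 3 + 5 + 5 + 5 + 6 + 3 + 3 + 3 + 1) / 14 = 57 / 14 = 4.0714
UCL = c̄ + 3√c̄ = 4.0714 + 3 × √4.0714 = 4.0714 + 3 × 2.0178 = 10.1248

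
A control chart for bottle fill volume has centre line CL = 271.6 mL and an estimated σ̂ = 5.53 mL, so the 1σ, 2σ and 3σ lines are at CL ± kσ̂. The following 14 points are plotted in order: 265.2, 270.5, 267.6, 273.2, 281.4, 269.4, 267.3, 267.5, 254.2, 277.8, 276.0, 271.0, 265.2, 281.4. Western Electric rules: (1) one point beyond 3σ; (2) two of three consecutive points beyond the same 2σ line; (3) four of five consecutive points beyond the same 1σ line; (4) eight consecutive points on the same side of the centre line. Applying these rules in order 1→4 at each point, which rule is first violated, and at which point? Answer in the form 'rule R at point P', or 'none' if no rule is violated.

Zone of each point (C = within 1σ̂, B = 1σ̂–2σ̂, A = 2σ̂–3σ̂, * = beyond 3σ̂; sign = side of CL): 1:-B, 2:-C, 3:-C, 4:+C, 5:+B, 6:-C, 7:-C, 8:-C, 9:-*, 10:+B, 11:+C, 12:-C, 13:-B, 14:+B
Rule 1 (one point beyond the 3σ limits) is satisfied at point 9.

rule 1 at point 9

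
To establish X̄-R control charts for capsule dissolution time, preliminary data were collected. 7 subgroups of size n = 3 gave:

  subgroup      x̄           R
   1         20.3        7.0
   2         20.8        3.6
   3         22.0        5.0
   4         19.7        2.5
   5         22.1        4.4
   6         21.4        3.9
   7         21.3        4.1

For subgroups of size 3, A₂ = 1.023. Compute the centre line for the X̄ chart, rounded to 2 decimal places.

21.09

X̄̄ = (20.3 + 20.8 + 22.0 + 19.7 + 22.1 + 21.4 + 21.3) / 7 = 147.6000 / 7 = 21.0857
CL = X̄̄ = 21.0857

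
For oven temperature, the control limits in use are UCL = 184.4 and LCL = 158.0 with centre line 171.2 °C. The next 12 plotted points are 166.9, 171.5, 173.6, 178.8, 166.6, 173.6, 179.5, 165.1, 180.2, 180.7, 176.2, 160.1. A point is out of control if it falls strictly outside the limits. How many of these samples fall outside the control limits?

0

All 12 points lie within [158.0, 184.4].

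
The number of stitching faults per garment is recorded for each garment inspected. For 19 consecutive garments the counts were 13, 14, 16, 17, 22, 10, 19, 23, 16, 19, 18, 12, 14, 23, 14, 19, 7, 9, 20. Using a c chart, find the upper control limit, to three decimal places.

c̄ = (13 + 14 + 16 + 17 + 22 + 10 + 19 + 23 + 16 + 19 + 18 + 12 + 14 + 23 + 14 + 19 + 7 + 9 + 20) / 19 = 305 / 19 = 16.0526
UCL = c̄ + 3√c̄ = 16.0526 + 3 × √16.0526 = 16.0526 + 3 × 4.0066 = 28.0724

28.072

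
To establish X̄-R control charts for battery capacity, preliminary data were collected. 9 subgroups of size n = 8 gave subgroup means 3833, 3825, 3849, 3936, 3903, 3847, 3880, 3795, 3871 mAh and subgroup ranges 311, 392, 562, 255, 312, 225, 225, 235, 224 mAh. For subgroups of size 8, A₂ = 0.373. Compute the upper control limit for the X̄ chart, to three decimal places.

3973.488

X̄̄ = (3833 + 3825 + 3849 + 3936 + 3903 + 3847 + 3880 + 3795 + 3871) / 9 = 34739.0000 / 9 = 3859.8889
R̄ = (311 + 392 + 562 + 255 + 312 + 225 + 225 + 235 + 224) / 9 = 2741.0000 / 9 = 304.5556
UCL = X̄̄ + A₂·R̄ = 3859.8889 + 0.373 × 304.5556 = 3973.4881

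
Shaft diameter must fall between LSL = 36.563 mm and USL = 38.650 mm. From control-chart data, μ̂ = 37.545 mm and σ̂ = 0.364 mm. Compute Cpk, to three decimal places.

0.899

Cpu = (USL − μ̂) / (3σ̂) = (38.650 − 37.545) / (3 × 0.364) = 1.0119; Cpl = (μ̂ − LSL) / (3σ̂) = (37.545 − 36.563) / (3 × 0.364) = 0.8993; Cpk = min(Cpu, Cpl) = 0.8993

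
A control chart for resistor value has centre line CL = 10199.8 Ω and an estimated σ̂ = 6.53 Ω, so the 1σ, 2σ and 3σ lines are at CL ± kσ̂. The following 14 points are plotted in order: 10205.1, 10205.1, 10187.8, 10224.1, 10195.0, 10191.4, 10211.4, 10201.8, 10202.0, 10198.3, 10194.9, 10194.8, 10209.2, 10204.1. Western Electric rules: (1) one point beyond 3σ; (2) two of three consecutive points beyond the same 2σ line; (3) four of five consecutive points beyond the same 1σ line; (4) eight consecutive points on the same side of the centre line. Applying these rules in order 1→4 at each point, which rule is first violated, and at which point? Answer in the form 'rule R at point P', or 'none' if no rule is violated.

rule 1 at point 4

Zone of each point (C = within 1σ̂, B = 1σ̂–2σ̂, A = 2σ̂–3σ̂, * = beyond 3σ̂; sign = side of CL): 1:+C, 2:+C, 3:-B, 4:+*, 5:-C, 6:-B, 7:+B, 8:+C, 9:+C, 10:-C, 11:-C, 12:-C, 13:+B, 14:+C
Rule 1 (one point beyond the 3σ limits) is satisfied at point 4.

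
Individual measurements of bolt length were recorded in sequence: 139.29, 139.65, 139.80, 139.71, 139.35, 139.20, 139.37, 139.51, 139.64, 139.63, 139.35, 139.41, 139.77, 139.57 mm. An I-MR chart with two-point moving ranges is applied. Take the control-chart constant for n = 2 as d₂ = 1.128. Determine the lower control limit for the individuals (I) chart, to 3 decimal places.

X̄ = (139.29 + 139.65 + 139.80 + 139.71 + 139.35 + 139.20 + 139.37 + 139.51 + 139.64 + 139.63 + 139.35 + 139.41 + 139.77 + 139.57) / 14 = 139.5179
Moving ranges: 0.36, 0.15, 0.09, 0.36, 0.15, 0.17, 0.14, 0.13, 0.01, 0.28, 0.06, 0.36, 0.20; M̄R̄ = 2.4600 / 13 = 0.1892
LCL = X̄ − 3·M̄R̄/d₂ = 139.5179 − 3 × 0.1892 / 1.128 = 139.0146

139.015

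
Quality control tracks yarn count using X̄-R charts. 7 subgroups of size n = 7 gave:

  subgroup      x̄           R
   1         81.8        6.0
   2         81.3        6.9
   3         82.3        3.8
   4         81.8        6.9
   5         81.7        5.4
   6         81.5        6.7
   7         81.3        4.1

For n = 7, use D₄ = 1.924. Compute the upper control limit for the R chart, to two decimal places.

R̄ = (6.0 + 6.9 + 3.8 + 6.9 + 5.4 + 6.7 + 4.1) / 7 = 39.8000 / 7 = 5.6857
UCL_R = D₄·R̄ = 1.924 × 5.6857 = 10.9393

10.94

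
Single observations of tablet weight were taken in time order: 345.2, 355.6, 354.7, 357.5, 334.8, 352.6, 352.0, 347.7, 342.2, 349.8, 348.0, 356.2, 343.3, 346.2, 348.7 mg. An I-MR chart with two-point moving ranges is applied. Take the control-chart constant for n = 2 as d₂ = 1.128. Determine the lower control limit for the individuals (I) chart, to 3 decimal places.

329.799

X̄ = (345.2 + 355.6 + 354.7 + 357.5 + 334.8 + 352.6 + 352.0 + 347.7 + 342.2 + 349.8 + 348.0 + 356.2 + 343.3 + 346.2 + 348.7) / 15 = 348.9667
Moving ranges: 10.4, 0.9, 2.8, 22.7, 17.8, 0.6, 4.3, 5.5, 7.6, 1.8, 8.2, 12.9, 2.9, 2.5; M̄R̄ = 100.9000 / 14 = 7.2071
LCL = X̄ − 3·M̄R̄/d₂ = 348.9667 − 3 × 7.2071 / 1.128 = 329.7987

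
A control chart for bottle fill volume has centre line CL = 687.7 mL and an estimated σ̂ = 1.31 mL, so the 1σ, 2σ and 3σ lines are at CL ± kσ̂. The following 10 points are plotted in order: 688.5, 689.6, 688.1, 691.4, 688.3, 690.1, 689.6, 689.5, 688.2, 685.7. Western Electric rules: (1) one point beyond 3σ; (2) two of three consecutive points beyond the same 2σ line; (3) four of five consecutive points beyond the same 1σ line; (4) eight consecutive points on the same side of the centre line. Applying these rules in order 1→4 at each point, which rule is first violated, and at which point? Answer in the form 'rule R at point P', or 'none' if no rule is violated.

Zone of each point (C = within 1σ̂, B = 1σ̂–2σ̂, A = 2σ̂–3σ̂, * = beyond 3σ̂; sign = side of CL): 1:+C, 2:+B, 3:+C, 4:+A, 5:+C, 6:+B, 7:+B, 8:+B, 9:+C, 10:-B
Rule 3 (four of five consecutive points beyond the same 1σ limit) is satisfied at point 8.

rule 3 at point 8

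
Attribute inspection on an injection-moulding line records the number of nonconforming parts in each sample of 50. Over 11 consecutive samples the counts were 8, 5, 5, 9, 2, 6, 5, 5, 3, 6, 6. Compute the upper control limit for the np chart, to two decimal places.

p̄ = Σdᵢ / (k·n) = 60 / (11 × 50) = 0.10909
UCL = np̄ + 3·√(np̄(1−p̄)) = 5.4545 + 3 × √(5.4545×0.89091) = 5.4545 + 3 × 2.2044 = 12.0678

12.07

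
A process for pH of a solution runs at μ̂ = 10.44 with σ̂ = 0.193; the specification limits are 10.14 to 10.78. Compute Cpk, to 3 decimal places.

Cpu = (USL − μ̂) / (3σ̂) = (10.78 − 10.44) / (3 × 0.193) = 0.5872; Cpl = (μ̂ − LSL) / (3σ̂) = (10.44 − 10.14) / (3 × 0.193) = 0.5181; Cpk = min(Cpu, Cpl) = 0.5181

0.518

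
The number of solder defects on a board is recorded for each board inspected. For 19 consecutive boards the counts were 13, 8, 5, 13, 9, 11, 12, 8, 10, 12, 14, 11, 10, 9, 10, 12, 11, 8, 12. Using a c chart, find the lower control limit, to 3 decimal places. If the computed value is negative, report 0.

c̄ = (13 + 8 + 5 + 13 + 9 + 11 + 12 + 8 + 10 + 12 + 14 + 11 + 10 + 9 + 10 + 12 + 11 + 8 + 12) / 19 = 198 / 19 = 10.4211
LCL = c̄ − 3√c̄ = 10.4211 − 3 × 3.2282 = 0.7366

0.737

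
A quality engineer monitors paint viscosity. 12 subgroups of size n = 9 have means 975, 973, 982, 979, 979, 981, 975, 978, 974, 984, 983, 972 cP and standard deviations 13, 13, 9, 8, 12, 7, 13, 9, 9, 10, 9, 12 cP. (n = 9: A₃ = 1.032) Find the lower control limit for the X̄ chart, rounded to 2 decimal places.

967.25

X̄̄ = (975 + 973 + 982 + 979 + 979 + 981 + 975 + 978 + 974 + 984 + 983 + 972) / 12 = 977.9167
s̄ = (13 + 13 + 9 + 8 + 12 + 7 + 13 + 9 + 9 + 10 + 9 + 12) / 12 = 10.3333
LCL = X̄̄ − A₃·s̄ = 977.9167 − 1.032 × 10.3333 = 967.2527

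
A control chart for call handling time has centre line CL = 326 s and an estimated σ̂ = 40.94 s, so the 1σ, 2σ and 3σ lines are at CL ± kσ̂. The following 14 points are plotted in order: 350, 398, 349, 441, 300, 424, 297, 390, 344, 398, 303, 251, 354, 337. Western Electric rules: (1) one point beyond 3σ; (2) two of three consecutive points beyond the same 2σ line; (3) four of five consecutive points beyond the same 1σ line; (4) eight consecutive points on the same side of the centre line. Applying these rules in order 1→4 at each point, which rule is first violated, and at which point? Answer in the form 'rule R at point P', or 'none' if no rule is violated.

rule 2 at point 6

Zone of each point (C = within 1σ̂, B = 1σ̂–2σ̂, A = 2σ̂–3σ̂, * = beyond 3σ̂; sign = side of CL): 1:+C, 2:+B, 3:+C, 4:+A, 5:-C, 6:+A, 7:-C, 8:+B, 9:+C, 10:+B, 11:-C, 12:-B, 13:+C, 14:+C
Rule 2 (two of three consecutive points beyond the same 2σ limit) is satisfied at point 6.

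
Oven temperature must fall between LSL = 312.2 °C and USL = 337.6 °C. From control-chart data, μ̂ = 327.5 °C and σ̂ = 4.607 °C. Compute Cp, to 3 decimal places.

0.919

Cp = (USL − LSL) / (6σ̂) = (337.6 − 312.2) / (6 × 4.607) = 25.4000 / 27.6420 = 0.9189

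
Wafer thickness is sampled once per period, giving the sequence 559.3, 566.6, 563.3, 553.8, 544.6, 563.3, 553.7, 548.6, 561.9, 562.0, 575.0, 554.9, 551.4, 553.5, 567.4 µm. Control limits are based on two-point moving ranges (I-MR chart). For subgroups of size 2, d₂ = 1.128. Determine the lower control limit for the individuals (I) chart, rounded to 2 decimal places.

534.17

X̄ = (559.3 + 566.6 + 563.3 + 553.8 + 544.6 + 563.3 + 553.7 + 548.6 + 561.9 + 562.0 + 575.0 + 554.9 + 551.4 + 553.5 + 567.4) / 15 = 558.6200
Moving ranges: 7.3, 3.3, 9.5, 9.2, 18.7, 9.6, 5.1, 13.3, 0.1, 13.0, 20.1, 3.5, 2.1, 13.9; M̄R̄ = 128.7000 / 14 = 9.1929
LCL = X̄ − 3·M̄R̄/d₂ = 558.6200 − 3 × 9.1929 / 1.128 = 534.1709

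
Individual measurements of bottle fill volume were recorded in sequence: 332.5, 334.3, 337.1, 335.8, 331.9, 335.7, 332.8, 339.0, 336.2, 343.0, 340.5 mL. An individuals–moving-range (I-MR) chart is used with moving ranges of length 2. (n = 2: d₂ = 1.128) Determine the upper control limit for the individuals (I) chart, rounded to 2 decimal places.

345.51

X̄ = (332.5 + 334.3 + 337.1 + 335.8 + 331.9 + 335.7 + 332.8 + 339.0 + 336.2 + 343.0 + 340.5) / 11 = 336.2545
Moving ranges: 1.8, 2.8, 1.3, 3.9, 3.8, 2.9, 6.2, 2.8, 6.8, 2.5; M̄R̄ = 34.8000 / 10 = 3.4800
UCL = X̄ + 3·M̄R̄/d₂ = 336.2545 + 3 × 3.4800 / 1.128 = 345.5099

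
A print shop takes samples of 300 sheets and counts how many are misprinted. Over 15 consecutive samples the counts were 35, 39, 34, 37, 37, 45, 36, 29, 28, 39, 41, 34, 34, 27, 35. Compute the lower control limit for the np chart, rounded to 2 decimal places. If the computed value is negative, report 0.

p̄ = Σdᵢ / (k·n) = 530 / (15 × 300) = 0.11778
LCL = np̄ − 3·√(np̄(1−p̄)) = 35.3333 − 3 × 5.5832 = 18.5838

18.58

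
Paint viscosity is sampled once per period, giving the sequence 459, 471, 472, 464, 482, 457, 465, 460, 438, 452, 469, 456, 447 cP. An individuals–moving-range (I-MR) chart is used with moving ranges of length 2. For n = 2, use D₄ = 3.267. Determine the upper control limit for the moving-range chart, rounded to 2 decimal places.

41.38

Moving ranges: 12, 1, 8, 18, 25, 8, 5, 22, 14, 17, 13, 9; M̄R̄ = 152.0000 / 12 = 12.6667
UCL_MR = D₄·M̄R̄ = 3.267 × 12.6667 = 41.3820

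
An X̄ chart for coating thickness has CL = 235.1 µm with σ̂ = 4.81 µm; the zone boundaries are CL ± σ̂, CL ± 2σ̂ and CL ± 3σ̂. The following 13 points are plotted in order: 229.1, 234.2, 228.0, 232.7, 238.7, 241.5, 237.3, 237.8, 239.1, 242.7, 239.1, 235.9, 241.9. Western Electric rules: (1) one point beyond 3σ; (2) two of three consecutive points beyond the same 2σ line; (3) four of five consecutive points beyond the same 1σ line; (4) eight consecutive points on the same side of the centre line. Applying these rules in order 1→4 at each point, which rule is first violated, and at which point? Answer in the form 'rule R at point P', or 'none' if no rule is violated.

Zone of each point (C = within 1σ̂, B = 1σ̂–2σ̂, A = 2σ̂–3σ̂, * = beyond 3σ̂; sign = side of CL): 1:-B, 2:-C, 3:-B, 4:-C, 5:+C, 6:+B, 7:+C, 8:+C, 9:+C, 10:+B, 11:+C, 12:+C, 13:+B
Rule 4 (eight consecutive points on the same side of the centre line) is satisfied at point 12.

rule 4 at point 12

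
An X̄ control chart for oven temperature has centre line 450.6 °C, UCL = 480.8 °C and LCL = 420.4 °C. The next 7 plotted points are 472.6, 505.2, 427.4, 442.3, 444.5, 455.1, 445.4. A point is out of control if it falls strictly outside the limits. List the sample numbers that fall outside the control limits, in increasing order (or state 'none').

2

Compare each point to [420.4, 480.8]: sample 2 = 505.2 > UCL.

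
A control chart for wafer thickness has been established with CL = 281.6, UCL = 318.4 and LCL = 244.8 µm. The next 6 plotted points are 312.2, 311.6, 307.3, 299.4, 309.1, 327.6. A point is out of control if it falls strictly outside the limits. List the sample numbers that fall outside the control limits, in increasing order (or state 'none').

6

Compare each point to [244.8, 318.4]: sample 6 = 327.6 > UCL.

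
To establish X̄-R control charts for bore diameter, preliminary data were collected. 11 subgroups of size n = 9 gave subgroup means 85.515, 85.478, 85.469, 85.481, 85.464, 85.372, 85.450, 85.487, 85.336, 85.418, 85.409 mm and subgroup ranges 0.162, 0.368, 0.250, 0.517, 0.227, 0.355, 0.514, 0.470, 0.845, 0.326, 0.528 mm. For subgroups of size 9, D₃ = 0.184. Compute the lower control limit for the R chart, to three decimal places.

R̄ = (0.162 + 0.368 + 0.250 + 0.517 + 0.227 + 0.355 + 0.514 + 0.470 + 0.845 + 0.326 + 0.528) / 11 = 4.5620 / 11 = 0.4147
LCL_R = D₃·R̄ = 0.184 × 0.4147 = 0.0763

0.076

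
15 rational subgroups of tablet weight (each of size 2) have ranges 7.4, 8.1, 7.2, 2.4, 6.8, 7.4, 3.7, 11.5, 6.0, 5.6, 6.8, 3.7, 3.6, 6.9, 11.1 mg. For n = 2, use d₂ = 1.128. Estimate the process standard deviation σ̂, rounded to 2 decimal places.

R̄ = (7.4 + 8.1 + 7.2 + 2.4 + 6.8 + 7.4 + 3.7 + 11.5 + 6.0 + 5.6 + 6.8 + 3.7 + 3.6 + 6.9 + 11.1) / 15 = 6.5467
σ̂ = R̄ / d₂ = 6.5467 / 1.128 = 5.8038

5.80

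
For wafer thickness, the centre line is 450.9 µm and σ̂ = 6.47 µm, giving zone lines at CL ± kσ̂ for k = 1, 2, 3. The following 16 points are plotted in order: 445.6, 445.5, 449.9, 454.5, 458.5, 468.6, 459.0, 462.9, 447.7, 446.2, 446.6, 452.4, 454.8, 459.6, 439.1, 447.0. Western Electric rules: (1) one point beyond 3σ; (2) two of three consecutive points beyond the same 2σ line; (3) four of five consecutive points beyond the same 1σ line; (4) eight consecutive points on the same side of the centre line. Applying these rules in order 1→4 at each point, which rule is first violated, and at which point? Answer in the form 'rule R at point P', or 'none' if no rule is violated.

rule 3 at point 8

Zone of each point (C = within 1σ̂, B = 1σ̂–2σ̂, A = 2σ̂–3σ̂, * = beyond 3σ̂; sign = side of CL): 1:-C, 2:-C, 3:-C, 4:+C, 5:+B, 6:+A, 7:+B, 8:+B, 9:-C, 10:-C, 11:-C, 12:+C, 13:+C, 14:+B, 15:-B, 16:-C
Rule 3 (four of five consecutive points beyond the same 1σ limit) is satisfied at point 8.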